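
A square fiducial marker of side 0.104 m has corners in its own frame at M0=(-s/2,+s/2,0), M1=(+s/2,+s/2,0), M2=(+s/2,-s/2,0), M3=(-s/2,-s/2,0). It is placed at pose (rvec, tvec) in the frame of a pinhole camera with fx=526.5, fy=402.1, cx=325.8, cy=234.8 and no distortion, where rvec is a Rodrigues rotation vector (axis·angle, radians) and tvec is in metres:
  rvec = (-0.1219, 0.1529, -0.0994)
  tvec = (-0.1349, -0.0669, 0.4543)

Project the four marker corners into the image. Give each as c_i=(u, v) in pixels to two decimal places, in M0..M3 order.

c0=(115.99, 226.03) c1=(231.14, 215.47) c2=(223.14, 124.95) c3=(111.54, 138.13)

Intrinsics K: fx=526.5, fy=402.1, cx=325.8, cy=234.8
Marker side s = 0.104 m; corners in marker frame (Z=0):
  M0 = (-0.0520, +0.0520, 0)
  M1 = (+0.0520, +0.0520, 0)
  M2 = (+0.0520, -0.0520, 0)
  M3 = (-0.0520, -0.0520, 0)
rvec = (-0.1219, 0.1529, -0.0994), |rvec| = θ = 0.21936 rad = 12.568°
Rodrigues: sinθ=0.21760, 1−cosθ=0.02396; R = I + sinθ·[k]× + (1−cosθ)·[k]×²:
    [+0.98344 +0.08932 +0.15771]
    [-0.10789 +0.98768 +0.11336]
    [-0.14564 -0.12849 +0.98096]
t = (-0.1349, -0.0669, 0.4543) m
M0: Pc = R·M0+t = (-0.18139, -0.00993, +0.45519); u = 526.5·(-0.18139)/0.45519 + 325.8 = 115.9897, v = 402.1·(-0.00993)/0.45519 + 234.8 = 226.0277
M1: Pc = R·M1+t = (-0.07912, -0.02115, +0.44004); u = 526.5·(-0.07912)/0.44004 + 325.8 = 231.1396, v = 402.1·(-0.02115)/0.44004 + 234.8 = 215.4731
M2: Pc = R·M2+t = (-0.08841, -0.12387, +0.45341); u = 526.5·(-0.08841)/0.45341 + 325.8 = 223.1424, v = 402.1·(-0.12387)/0.45341 + 234.8 = 124.9478
M3: Pc = R·M3+t = (-0.19068, -0.11265, +0.46856); u = 526.5·(-0.19068)/0.46856 + 325.8 = 111.5352, v = 402.1·(-0.11265)/0.46856 + 234.8 = 138.1278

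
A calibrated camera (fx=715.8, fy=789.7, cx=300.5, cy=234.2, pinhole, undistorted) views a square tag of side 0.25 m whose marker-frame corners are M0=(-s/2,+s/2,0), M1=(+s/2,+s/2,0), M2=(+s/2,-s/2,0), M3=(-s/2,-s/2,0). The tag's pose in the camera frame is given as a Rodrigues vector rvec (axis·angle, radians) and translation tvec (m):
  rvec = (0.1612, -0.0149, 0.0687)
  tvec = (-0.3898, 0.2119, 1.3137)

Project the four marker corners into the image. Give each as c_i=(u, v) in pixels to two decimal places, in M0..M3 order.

Intrinsics K: fx=715.8, fy=789.7, cx=300.5, cy=234.2
Marker side s = 0.25 m; corners in marker frame (Z=0):
  M0 = (-0.1250, +0.1250, 0)
  M1 = (+0.1250, +0.1250, 0)
  M2 = (+0.1250, -0.1250, 0)
  M3 = (-0.1250, -0.1250, 0)
rvec = (0.1612, -0.0149, 0.0687), |rvec| = θ = 0.17586 rad = 10.076°
Rodrigues: sinθ=0.17496, 1−cosθ=0.01542; R = I + sinθ·[k]× + (1−cosθ)·[k]×²:
    [+0.99754 -0.06954 -0.00930]
    [+0.06715 +0.98469 -0.16088]
    [+0.02035 +0.15986 +0.98693]
t = (-0.3898, 0.2119, 1.3137) m
M0: Pc = R·M0+t = (-0.52318, +0.32659, +1.33114); u = 715.8·(-0.52318)/1.33114 + 300.5 = 19.1652, v = 789.7·(+0.32659)/1.33114 + 234.2 = 427.9513
M1: Pc = R·M1+t = (-0.27380, +0.34338, +1.33623); u = 715.8·(-0.27380)/1.33623 + 300.5 = 153.8281, v = 789.7·(+0.34338)/1.33623 + 234.2 = 437.1348
M2: Pc = R·M2+t = (-0.25642, +0.09721, +1.29626); u = 715.8·(-0.25642)/1.29626 + 300.5 = 158.9067, v = 789.7·(+0.09721)/1.29626 + 234.2 = 293.4203
M3: Pc = R·M3+t = (-0.50580, +0.08042, +1.29117); u = 715.8·(-0.50580)/1.29117 + 300.5 = 20.0957, v = 789.7·(+0.08042)/1.29117 + 234.2 = 283.3863

c0=(19.17, 427.95) c1=(153.83, 437.13) c2=(158.91, 293.42) c3=(20.10, 283.39)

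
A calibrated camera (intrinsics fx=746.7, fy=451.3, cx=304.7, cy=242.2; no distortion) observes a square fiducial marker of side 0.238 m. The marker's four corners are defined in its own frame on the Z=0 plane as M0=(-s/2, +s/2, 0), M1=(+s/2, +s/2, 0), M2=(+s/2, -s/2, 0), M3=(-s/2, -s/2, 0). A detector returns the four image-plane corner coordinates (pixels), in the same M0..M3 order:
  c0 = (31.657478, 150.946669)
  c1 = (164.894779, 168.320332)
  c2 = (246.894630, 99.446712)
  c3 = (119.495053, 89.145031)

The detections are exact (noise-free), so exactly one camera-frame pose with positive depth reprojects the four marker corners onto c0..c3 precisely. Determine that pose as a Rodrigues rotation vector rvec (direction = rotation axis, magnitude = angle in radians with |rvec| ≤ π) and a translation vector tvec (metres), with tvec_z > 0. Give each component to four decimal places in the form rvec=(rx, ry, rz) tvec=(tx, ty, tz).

rvec=(-0.5739, 0.3283, 0.3634) tvec=(-0.2403, -0.2830, 1.0900)

Intrinsics K: fx=746.7, fy=451.3, cx=304.7, cy=242.2
Marker side s = 0.238 m; corners in marker frame (Z=0):
  M0 = (-0.1190, +0.1190, 0)
  M1 = (+0.1190, +0.1190, 0)
  M2 = (+0.1190, -0.1190, 0)
  M3 = (-0.1190, -0.1190, 0)
Detected image corners:
  c0 = (31.657478, 150.946669) px
  c1 = (164.894779, 168.320332) px
  c2 = (246.894630, 99.446712) px
  c3 = (119.495053, 89.145031) px
Planar DLT: solve 8×8 A·h = b for H (H[2,2]=1):
  H  [+495.62283 -417.25865 +140.05982]
  H  [+11.09729 +219.82162 +125.00916]
  H  [-0.36460 -0.42580 +1.00000]
B = K⁻¹H; ‖b₁‖=0.917417, ‖b₂‖=0.917417; λ = 2/(‖b₁‖+‖b₂‖) = 1.090017, sign → tz>0 ⇒ λ=+1.090017
r₁ = λ·B[:,0] = (+0.88567,+0.24009,-0.39742); r₂ = λ·B[:,1] = (-0.41971,+0.78002,-0.46413)
r₃ = r₁×r₂ = (+0.19856,+0.57787,+0.79161); SVD([r₁ r₂ r₃]) → R = UVᵀ:
  R  [+0.88567 -0.41971 +0.19856]
  R  [+0.24009 +0.78002 +0.57787]
  R  [-0.39742 -0.46413 +0.79161]
t = (-0.24034, -0.28305, +1.09002) m
tr R = 2.457295; θ = arccos((tr R − 1)/2) = 0.754451 rad = 43.227°
axis k = ((R−Rᵀ)₃₂, (R−Rᵀ)₁₃, (R−Rᵀ)₂₁) / (2 sinθ) = (-0.760706, +0.435095, +0.481683)
rvec = θ·k = (-0.573916, +0.328258, +0.363407)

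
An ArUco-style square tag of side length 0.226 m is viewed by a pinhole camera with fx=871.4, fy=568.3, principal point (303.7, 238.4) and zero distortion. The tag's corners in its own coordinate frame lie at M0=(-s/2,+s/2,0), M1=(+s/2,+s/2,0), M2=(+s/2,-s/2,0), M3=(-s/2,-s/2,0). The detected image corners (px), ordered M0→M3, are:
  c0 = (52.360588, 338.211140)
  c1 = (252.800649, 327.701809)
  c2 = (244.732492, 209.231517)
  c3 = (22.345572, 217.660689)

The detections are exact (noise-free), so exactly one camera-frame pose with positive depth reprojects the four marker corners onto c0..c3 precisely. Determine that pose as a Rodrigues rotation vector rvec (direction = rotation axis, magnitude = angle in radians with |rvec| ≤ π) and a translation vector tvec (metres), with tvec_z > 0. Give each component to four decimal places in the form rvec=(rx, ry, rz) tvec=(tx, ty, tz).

Intrinsics K: fx=871.4, fy=568.3, cx=303.7, cy=238.4
Marker side s = 0.226 m; corners in marker frame (Z=0):
  M0 = (-0.1130, +0.1130, 0)
  M1 = (+0.1130, +0.1130, 0)
  M2 = (+0.1130, -0.1130, 0)
  M3 = (-0.1130, -0.1130, 0)
Detected image corners:
  c0 = (52.360588, 338.211140) px
  c1 = (252.800649, 327.701809) px
  c2 = (244.732492, 209.231517) px
  c3 = (22.345572, 217.660689) px
Planar DLT: solve 8×8 A·h = b for H (H[2,2]=1):
  H  [+949.10295 +147.89864 +144.88817]
  H  [-11.36839 +651.46890 +276.17415]
  H  [+0.11261 +0.44919 +1.00000]
B = K⁻¹H; ‖b₁‖=1.058085, ‖b₂‖=1.058085; λ = 2/(‖b₁‖+‖b₂‖) = 0.945104, sign → tz>0 ⇒ λ=+0.945104
r₁ = λ·B[:,0] = (+0.99229,-0.06355,+0.10643); r₂ = λ·B[:,1] = (+0.01245,+0.90533,+0.42454)
r₃ = r₁×r₂ = (-0.12333,-0.41994,+0.89913); SVD([r₁ r₂ r₃]) → R = UVᵀ:
  R  [+0.99229 +0.01245 -0.12333]
  R  [-0.06355 +0.90533 -0.41994]
  R  [+0.10643 +0.42454 +0.89913]
t = (-0.17224, +0.06282, +0.94510) m
tr R = 2.796748; θ = arccos((tr R − 1)/2) = 0.454743 rad = 26.055°
axis k = ((R−Rᵀ)₃₂, (R−Rᵀ)₁₃, (R−Rᵀ)₂₁) / (2 sinθ) = (+0.961307, -0.261543, -0.086515)
rvec = θ·k = (+0.437147, -0.118935, -0.039342)

rvec=(0.4371, -0.1189, -0.0393) tvec=(-0.1722, 0.0628, 0.9451)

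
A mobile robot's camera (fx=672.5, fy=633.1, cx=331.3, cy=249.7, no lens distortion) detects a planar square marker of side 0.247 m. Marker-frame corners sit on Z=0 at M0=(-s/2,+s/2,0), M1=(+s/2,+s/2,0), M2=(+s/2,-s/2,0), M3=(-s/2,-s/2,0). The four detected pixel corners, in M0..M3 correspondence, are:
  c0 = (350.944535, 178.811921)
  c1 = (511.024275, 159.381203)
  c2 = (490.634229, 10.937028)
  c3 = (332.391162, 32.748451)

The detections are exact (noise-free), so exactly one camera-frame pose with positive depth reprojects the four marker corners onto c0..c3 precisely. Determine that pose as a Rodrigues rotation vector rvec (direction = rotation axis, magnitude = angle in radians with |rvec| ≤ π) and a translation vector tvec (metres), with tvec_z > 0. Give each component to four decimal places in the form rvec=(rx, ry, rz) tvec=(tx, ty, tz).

Intrinsics K: fx=672.5, fy=633.1, cx=331.3, cy=249.7
Marker side s = 0.247 m; corners in marker frame (Z=0):
  M0 = (-0.1235, +0.1235, 0)
  M1 = (+0.1235, +0.1235, 0)
  M2 = (+0.1235, -0.1235, 0)
  M3 = (-0.1235, -0.1235, 0)
Detected image corners:
  c0 = (350.944535, 178.811921) px
  c1 = (511.024275, 159.381203) px
  c2 = (490.634229, 10.937028) px
  c3 = (332.391162, 32.748451) px
Planar DLT: solve 8×8 A·h = b for H (H[2,2]=1):
  H  [+614.54274 +62.76776 +420.50710]
  H  [-90.26655 +592.49365 +95.21371]
  H  [-0.07078 -0.03806 +1.00000]
B = K⁻¹H; ‖b₁‖=0.958212, ‖b₂‖=0.958212; λ = 2/(‖b₁‖+‖b₂‖) = 1.043611, sign → tz>0 ⇒ λ=+1.043611
r₁ = λ·B[:,0] = (+0.99006,-0.11966,-0.07387); r₂ = λ·B[:,1] = (+0.11697,+0.99234,-0.03972)
r₃ = r₁×r₂ = (+0.07806,+0.03068,+0.99648); SVD([r₁ r₂ r₃]) → R = UVᵀ:
  R  [+0.99006 +0.11697 +0.07806]
  R  [-0.11966 +0.99234 +0.03068]
  R  [-0.07387 -0.03972 +0.99648]
t = (+0.13843, -0.25466, +1.04361) m
tr R = 2.978880; θ = arccos((tr R − 1)/2) = 0.145456 rad = 8.334°
axis k = ((R−Rᵀ)₃₂, (R−Rᵀ)₁₃, (R−Rᵀ)₂₁) / (2 sinθ) = (-0.242864, +0.524100, -0.816294)
rvec = θ·k = (-0.035326, +0.076234, -0.118735)

rvec=(-0.0353, 0.0762, -0.1187) tvec=(0.1384, -0.2547, 1.0436)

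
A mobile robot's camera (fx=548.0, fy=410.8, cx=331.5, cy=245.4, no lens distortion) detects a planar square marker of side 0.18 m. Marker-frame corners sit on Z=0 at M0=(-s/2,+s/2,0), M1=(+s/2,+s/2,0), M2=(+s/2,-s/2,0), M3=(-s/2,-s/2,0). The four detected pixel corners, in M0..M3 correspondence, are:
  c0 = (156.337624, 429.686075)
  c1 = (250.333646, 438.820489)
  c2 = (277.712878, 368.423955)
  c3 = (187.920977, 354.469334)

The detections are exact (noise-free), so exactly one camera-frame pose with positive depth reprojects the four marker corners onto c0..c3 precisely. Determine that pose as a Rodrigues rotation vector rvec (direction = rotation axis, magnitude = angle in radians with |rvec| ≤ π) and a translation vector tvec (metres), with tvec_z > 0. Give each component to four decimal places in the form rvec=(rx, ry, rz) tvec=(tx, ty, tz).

Intrinsics K: fx=548.0, fy=410.8, cx=331.5, cy=245.4
Marker side s = 0.18 m; corners in marker frame (Z=0):
  M0 = (-0.0900, +0.0900, 0)
  M1 = (+0.0900, +0.0900, 0)
  M2 = (+0.0900, -0.0900, 0)
  M3 = (-0.0900, -0.0900, 0)
Detected image corners:
  c0 = (156.337624, 429.686075) px
  c1 = (250.333646, 438.820489) px
  c2 = (277.712878, 368.423955) px
  c3 = (187.920977, 354.469334) px
Planar DLT: solve 8×8 A·h = b for H (H[2,2]=1):
  H  [+595.07675 -191.63372 +219.85412]
  H  [+218.79921 +352.46248 +397.62719]
  H  [+0.38835 -0.12957 +1.00000]
B = K⁻¹H; ‖b₁‖=0.982529, ‖b₂‖=0.982529; λ = 2/(‖b₁‖+‖b₂‖) = 1.017782, sign → tz>0 ⇒ λ=+1.017782
r₁ = λ·B[:,0] = (+0.86611,+0.30597,+0.39526); r₂ = λ·B[:,1] = (-0.27614,+0.95203,-0.13188)
r₃ = r₁×r₂ = (-0.41665,+0.00507,+0.90905); SVD([r₁ r₂ r₃]) → R = UVᵀ:
  R  [+0.86611 -0.27614 -0.41665]
  R  [+0.30597 +0.95203 +0.00507]
  R  [+0.39526 -0.13188 +0.90905]
t = (-0.20736, +0.37715, +1.01778) m
tr R = 2.727193; θ = arccos((tr R − 1)/2) = 0.528437 rad = 30.277°
axis k = ((R−Rᵀ)₃₂, (R−Rᵀ)₁₃, (R−Rᵀ)₂₁) / (2 sinθ) = (-0.135816, -0.805172, +0.577279)
rvec = θ·k = (-0.071770, -0.425483, +0.305056)

rvec=(-0.0718, -0.4255, 0.3051) tvec=(-0.2074, 0.3772, 1.0178)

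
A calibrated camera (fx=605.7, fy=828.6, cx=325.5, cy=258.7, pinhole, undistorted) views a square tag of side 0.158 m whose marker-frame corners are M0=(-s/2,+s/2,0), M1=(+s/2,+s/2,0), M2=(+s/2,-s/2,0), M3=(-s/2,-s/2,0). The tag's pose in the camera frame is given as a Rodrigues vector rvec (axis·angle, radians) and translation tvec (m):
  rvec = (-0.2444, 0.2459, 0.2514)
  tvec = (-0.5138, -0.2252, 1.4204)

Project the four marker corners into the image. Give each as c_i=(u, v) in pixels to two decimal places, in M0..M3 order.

c0=(66.45, 161.09) c1=(123.49, 178.37) c2=(146.63, 93.33) c3=(90.19, 78.91)

Intrinsics K: fx=605.7, fy=828.6, cx=325.5, cy=258.7
Marker side s = 0.158 m; corners in marker frame (Z=0):
  M0 = (-0.0790, +0.0790, 0)
  M1 = (+0.0790, +0.0790, 0)
  M2 = (+0.0790, -0.0790, 0)
  M3 = (-0.0790, -0.0790, 0)
rvec = (-0.2444, 0.2459, 0.2514), |rvec| = θ = 0.42825 rad = 24.537°
Rodrigues: sinθ=0.41528, 1−cosθ=0.09031; R = I + sinθ·[k]× + (1−cosθ)·[k]×²:
    [+0.93910 -0.27338 +0.20820]
    [+0.21419 +0.93947 +0.26744]
    [-0.26871 -0.20656 +0.94081]
t = (-0.5138, -0.2252, 1.4204) m
M0: Pc = R·M0+t = (-0.60959, -0.16790, +1.42531); u = 605.7·(-0.60959)/1.42531 + 325.5 = 66.4501, v = 828.6·(-0.16790)/1.42531 + 258.7 = 161.0898
M1: Pc = R·M1+t = (-0.46121, -0.13406, +1.38285); u = 605.7·(-0.46121)/1.38285 + 325.5 = 123.4878, v = 828.6·(-0.13406)/1.38285 + 258.7 = 178.3713
M2: Pc = R·M2+t = (-0.41801, -0.28250, +1.41549); u = 605.7·(-0.41801)/1.41549 + 325.5 = 146.6284, v = 828.6·(-0.28250)/1.41549 + 258.7 = 93.3321
M3: Pc = R·M3+t = (-0.56639, -0.31634, +1.45795); u = 605.7·(-0.56639)/1.45795 + 325.5 = 90.1937, v = 828.6·(-0.31634)/1.45795 + 258.7 = 78.9137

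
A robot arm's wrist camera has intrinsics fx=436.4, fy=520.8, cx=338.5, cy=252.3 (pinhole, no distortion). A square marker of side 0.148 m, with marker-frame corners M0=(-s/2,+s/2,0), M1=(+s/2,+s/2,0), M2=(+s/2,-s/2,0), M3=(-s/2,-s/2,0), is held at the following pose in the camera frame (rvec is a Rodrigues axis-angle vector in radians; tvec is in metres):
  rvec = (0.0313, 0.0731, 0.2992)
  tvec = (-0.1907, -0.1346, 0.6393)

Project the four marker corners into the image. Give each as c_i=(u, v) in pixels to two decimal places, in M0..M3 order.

Intrinsics K: fx=436.4, fy=520.8, cx=338.5, cy=252.3
Marker side s = 0.148 m; corners in marker frame (Z=0):
  M0 = (-0.0740, +0.0740, 0)
  M1 = (+0.0740, +0.0740, 0)
  M2 = (+0.0740, -0.0740, 0)
  M3 = (-0.0740, -0.0740, 0)
rvec = (0.0313, 0.0731, 0.2992), |rvec| = θ = 0.30959 rad = 17.738°
Rodrigues: sinθ=0.30467, 1−cosθ=0.04754; R = I + sinθ·[k]× + (1−cosθ)·[k]×²:
    [+0.95295 -0.29331 +0.07658]
    [+0.29558 +0.95511 -0.01995]
    [-0.06729 +0.04165 +0.99686]
t = (-0.1907, -0.1346, 0.6393) m
M0: Pc = R·M0+t = (-0.28292, -0.08579, +0.64736); u = 436.4·(-0.28292)/0.64736 + 338.5 = 147.7759, v = 520.8·(-0.08579)/0.64736 + 252.3 = 183.2785
M1: Pc = R·M1+t = (-0.14189, -0.04205, +0.63740); u = 436.4·(-0.14189)/0.63740 + 338.5 = 241.3566, v = 520.8·(-0.04205)/0.63740 + 252.3 = 217.9431
M2: Pc = R·M2+t = (-0.09848, -0.18341, +0.63124); u = 436.4·(-0.09848)/0.63124 + 338.5 = 270.4188, v = 520.8·(-0.18341)/0.63124 + 252.3 = 100.9823
M3: Pc = R·M3+t = (-0.23951, -0.22715, +0.64120); u = 436.4·(-0.23951)/0.64120 + 338.5 = 175.4870, v = 520.8·(-0.22715)/0.64120 + 252.3 = 67.8011

c0=(147.78, 183.28) c1=(241.36, 217.94) c2=(270.42, 100.98) c3=(175.49, 67.80)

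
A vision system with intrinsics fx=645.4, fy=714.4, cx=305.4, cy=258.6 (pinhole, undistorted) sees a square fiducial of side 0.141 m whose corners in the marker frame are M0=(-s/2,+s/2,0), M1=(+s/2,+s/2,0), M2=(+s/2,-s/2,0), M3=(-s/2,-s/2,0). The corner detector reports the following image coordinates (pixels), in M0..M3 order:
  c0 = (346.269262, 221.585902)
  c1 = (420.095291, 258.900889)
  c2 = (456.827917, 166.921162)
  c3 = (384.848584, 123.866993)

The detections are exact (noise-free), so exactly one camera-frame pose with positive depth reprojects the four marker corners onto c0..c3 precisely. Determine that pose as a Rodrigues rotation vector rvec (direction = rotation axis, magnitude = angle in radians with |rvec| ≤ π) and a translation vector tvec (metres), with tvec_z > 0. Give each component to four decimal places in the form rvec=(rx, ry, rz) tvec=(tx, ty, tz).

Intrinsics K: fx=645.4, fy=714.4, cx=305.4, cy=258.6
Marker side s = 0.141 m; corners in marker frame (Z=0):
  M0 = (-0.0705, +0.0705, 0)
  M1 = (+0.0705, +0.0705, 0)
  M2 = (+0.0705, -0.0705, 0)
  M3 = (-0.0705, -0.0705, 0)
Detected image corners:
  c0 = (346.269262, 221.585902) px
  c1 = (420.095291, 258.900889) px
  c2 = (456.827917, 166.921162) px
  c3 = (384.848584, 123.866993) px
Planar DLT: solve 8×8 A·h = b for H (H[2,2]=1):
  H  [+683.70387 -253.01684 +403.02980]
  H  [+364.87784 +678.74099 +193.52116]
  H  [+0.41454 +0.03447 +1.00000]
B = K⁻¹H; ‖b₁‖=1.023250, ‖b₂‖=1.023250; λ = 2/(‖b₁‖+‖b₂‖) = 0.977278, sign → tz>0 ⇒ λ=+0.977278
r₁ = λ·B[:,0] = (+0.84358,+0.35250,+0.40512); r₂ = λ·B[:,1] = (-0.39906,+0.91631,+0.03368)
r₃ = r₁×r₂ = (-0.35934,-0.19008,+0.91364); SVD([r₁ r₂ r₃]) → R = UVᵀ:
  R  [+0.84358 -0.39906 -0.35934]
  R  [+0.35250 +0.91631 -0.19008]
  R  [+0.40512 +0.03368 +0.91364]
t = (+0.14783, -0.08903, +0.97728) m
tr R = 2.673529; θ = arccos((tr R − 1)/2) = 0.579449 rad = 33.200°
axis k = ((R−Rᵀ)₃₂, (R−Rᵀ)₁₃, (R−Rᵀ)₂₁) / (2 sinθ) = (+0.204326, -0.698052, +0.686276)
rvec = θ·k = (+0.118396, -0.404485, +0.397662)

rvec=(0.1184, -0.4045, 0.3977) tvec=(0.1478, -0.0890, 0.9773)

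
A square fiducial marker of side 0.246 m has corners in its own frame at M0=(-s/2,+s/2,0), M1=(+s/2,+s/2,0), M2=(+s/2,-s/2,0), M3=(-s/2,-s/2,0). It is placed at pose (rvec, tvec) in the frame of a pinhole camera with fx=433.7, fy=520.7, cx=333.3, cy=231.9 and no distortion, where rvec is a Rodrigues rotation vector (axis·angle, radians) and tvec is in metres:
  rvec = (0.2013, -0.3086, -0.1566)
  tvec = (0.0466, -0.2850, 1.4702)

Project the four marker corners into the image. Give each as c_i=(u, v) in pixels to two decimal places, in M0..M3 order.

c0=(317.24, 180.82) c1=(383.49, 167.85) c2=(376.53, 81.64) c3=(307.39, 90.82)

Intrinsics K: fx=433.7, fy=520.7, cx=333.3, cy=231.9
Marker side s = 0.246 m; corners in marker frame (Z=0):
  M0 = (-0.1230, +0.1230, 0)
  M1 = (+0.1230, +0.1230, 0)
  M2 = (+0.1230, -0.1230, 0)
  M3 = (-0.1230, -0.1230, 0)
rvec = (0.2013, -0.3086, -0.1566), |rvec| = θ = 0.40035 rad = 22.938°
Rodrigues: sinθ=0.38974, 1−cosθ=0.07907; R = I + sinθ·[k]× + (1−cosθ)·[k]×²:
    [+0.94092 +0.12180 -0.31597]
    [-0.18310 +0.96791 -0.17212]
    [+0.28487 +0.21981 +0.93302]
t = (0.0466, -0.2850, 1.4702) m
M0: Pc = R·M0+t = (-0.05415, -0.14343, +1.46220); u = 433.7·(-0.05415)/1.46220 + 333.3 = 317.2383, v = 520.7·(-0.14343)/1.46220 + 231.9 = 180.8248
M1: Pc = R·M1+t = (+0.17731, -0.18847, +1.53228); u = 433.7·(+0.17731)/1.53228 + 333.3 = 383.4876, v = 520.7·(-0.18847)/1.53228 + 231.9 = 167.8545
M2: Pc = R·M2+t = (+0.14735, -0.42657, +1.47820); u = 433.7·(+0.14735)/1.47820 + 333.3 = 376.5323, v = 520.7·(-0.42657)/1.47820 + 231.9 = 81.6384
M3: Pc = R·M3+t = (-0.08411, -0.38153, +1.40812); u = 433.7·(-0.08411)/1.40812 + 333.3 = 307.3929, v = 520.7·(-0.38153)/1.40812 + 231.9 = 90.8162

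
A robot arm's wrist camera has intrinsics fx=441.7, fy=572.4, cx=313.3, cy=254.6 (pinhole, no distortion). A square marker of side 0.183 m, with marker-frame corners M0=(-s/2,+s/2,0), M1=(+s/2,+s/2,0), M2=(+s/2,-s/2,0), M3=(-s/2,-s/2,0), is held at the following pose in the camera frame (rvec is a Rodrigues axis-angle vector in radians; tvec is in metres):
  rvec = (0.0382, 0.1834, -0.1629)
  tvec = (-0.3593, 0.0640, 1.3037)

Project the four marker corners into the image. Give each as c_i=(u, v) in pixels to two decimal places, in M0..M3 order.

c0=(168.71, 327.59) c1=(225.75, 316.68) c2=(215.10, 236.48) c3=(158.15, 249.48)

Intrinsics K: fx=441.7, fy=572.4, cx=313.3, cy=254.6
Marker side s = 0.183 m; corners in marker frame (Z=0):
  M0 = (-0.0915, +0.0915, 0)
  M1 = (+0.0915, +0.0915, 0)
  M2 = (+0.0915, -0.0915, 0)
  M3 = (-0.0915, -0.0915, 0)
rvec = (0.0382, 0.1834, -0.1629), |rvec| = θ = 0.24826 rad = 14.224°
Rodrigues: sinθ=0.24571, 1−cosθ=0.03066; R = I + sinθ·[k]× + (1−cosθ)·[k]×²:
    [+0.97007 +0.16472 +0.17843]
    [-0.15775 +0.98607 -0.05267]
    [-0.18462 +0.02295 +0.98254]
t = (-0.3593, 0.0640, 1.3037) m
M0: Pc = R·M0+t = (-0.43299, +0.16866, +1.32269); u = 441.7·(-0.43299)/1.32269 + 313.3 = 168.7074, v = 572.4·(+0.16866)/1.32269 + 254.6 = 327.5881
M1: Pc = R·M1+t = (-0.25547, +0.13979, +1.28891); u = 441.7·(-0.25547)/1.28891 + 313.3 = 225.7531, v = 572.4·(+0.13979)/1.28891 + 254.6 = 316.6812
M2: Pc = R·M2+t = (-0.28561, -0.04066, +1.28471); u = 441.7·(-0.28561)/1.28471 + 313.3 = 215.1033, v = 572.4·(-0.04066)/1.28471 + 254.6 = 236.4842
M3: Pc = R·M3+t = (-0.46313, -0.01179, +1.31849); u = 441.7·(-0.46313)/1.31849 + 313.3 = 158.1488, v = 572.4·(-0.01179)/1.31849 + 254.6 = 249.4807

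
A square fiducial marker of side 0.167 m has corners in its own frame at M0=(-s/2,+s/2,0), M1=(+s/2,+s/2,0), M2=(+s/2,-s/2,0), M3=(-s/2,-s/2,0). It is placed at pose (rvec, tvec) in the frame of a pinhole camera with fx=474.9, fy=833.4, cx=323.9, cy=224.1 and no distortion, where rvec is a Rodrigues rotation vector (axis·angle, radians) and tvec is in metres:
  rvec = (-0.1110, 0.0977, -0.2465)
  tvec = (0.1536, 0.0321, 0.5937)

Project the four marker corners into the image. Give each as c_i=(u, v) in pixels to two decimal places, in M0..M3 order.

c0=(398.59, 412.27) c1=(533.11, 356.80) c2=(494.42, 127.60) c3=(365.24, 186.41)

Intrinsics K: fx=474.9, fy=833.4, cx=323.9, cy=224.1
Marker side s = 0.167 m; corners in marker frame (Z=0):
  M0 = (-0.0835, +0.0835, 0)
  M1 = (+0.0835, +0.0835, 0)
  M2 = (+0.0835, -0.0835, 0)
  M3 = (-0.0835, -0.0835, 0)
rvec = (-0.1110, 0.0977, -0.2465), |rvec| = θ = 0.28745 rad = 16.470°
Rodrigues: sinθ=0.28351, 1−cosθ=0.04103; R = I + sinθ·[k]× + (1−cosθ)·[k]×²:
    [+0.96509 +0.23773 +0.10995]
    [-0.24850 +0.96371 +0.09752]
    [-0.08277 -0.12144 +0.98914]
t = (0.1536, 0.0321, 0.5937) m
M0: Pc = R·M0+t = (+0.09287, +0.13332, +0.59047); u = 474.9·(+0.09287)/0.59047 + 323.9 = 398.5895, v = 833.4·(+0.13332)/0.59047 + 224.1 = 412.2695
M1: Pc = R·M1+t = (+0.25404, +0.09182, +0.57665); u = 474.9·(+0.25404)/0.57665 + 323.9 = 533.1115, v = 833.4·(+0.09182)/0.57665 + 224.1 = 356.8021
M2: Pc = R·M2+t = (+0.21433, -0.06912, +0.59693); u = 474.9·(+0.21433)/0.59693 + 323.9 = 494.4183, v = 833.4·(-0.06912)/0.59693 + 224.1 = 127.5985
M3: Pc = R·M3+t = (+0.05316, -0.02762, +0.61075); u = 474.9·(+0.05316)/0.61075 + 323.9 = 365.2388, v = 833.4·(-0.02762)/0.61075 + 224.1 = 186.4117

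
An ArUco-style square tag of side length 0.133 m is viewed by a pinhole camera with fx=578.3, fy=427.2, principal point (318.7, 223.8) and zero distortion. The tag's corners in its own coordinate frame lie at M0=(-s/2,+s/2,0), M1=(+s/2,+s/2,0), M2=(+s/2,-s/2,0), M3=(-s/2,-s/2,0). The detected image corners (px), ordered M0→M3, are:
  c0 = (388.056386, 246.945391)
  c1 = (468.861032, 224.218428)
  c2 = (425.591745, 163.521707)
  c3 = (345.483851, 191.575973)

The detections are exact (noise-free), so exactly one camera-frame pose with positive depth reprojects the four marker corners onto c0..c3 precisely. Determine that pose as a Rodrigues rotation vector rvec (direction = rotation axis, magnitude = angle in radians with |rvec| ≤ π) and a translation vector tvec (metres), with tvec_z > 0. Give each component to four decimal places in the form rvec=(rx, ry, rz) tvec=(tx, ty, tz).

rvec=(0.3344, 0.4511, -0.4651) tvec=(0.1257, -0.0318, 0.8350)

Intrinsics K: fx=578.3, fy=427.2, cx=318.7, cy=223.8
Marker side s = 0.133 m; corners in marker frame (Z=0):
  M0 = (-0.0665, +0.0665, 0)
  M1 = (+0.0665, +0.0665, 0)
  M2 = (+0.0665, -0.0665, 0)
  M3 = (-0.0665, -0.0665, 0)
Detected image corners:
  c0 = (388.056386, 246.945391) px
  c1 = (468.861032, 224.218428) px
  c2 = (425.591745, 163.521707) px
  c3 = (345.483851, 191.575973) px
Planar DLT: solve 8×8 A·h = b for H (H[2,2]=1):
  H  [+367.82176 +422.62632 +405.79014]
  H  [-310.94399 +486.32341 +207.53148]
  H  [-0.58269 +0.24574 +1.00000]
B = K⁻¹H; ‖b₁‖=1.197616, ‖b₂‖=1.197616; λ = 2/(‖b₁‖+‖b₂‖) = 0.834992, sign → tz>0 ⇒ λ=+0.834992
r₁ = λ·B[:,0] = (+0.79922,-0.35287,-0.48654); r₂ = λ·B[:,1] = (+0.49714,+0.84306,+0.20519)
r₃ = r₁×r₂ = (+0.33778,-0.40587,+0.84922); SVD([r₁ r₂ r₃]) → R = UVᵀ:
  R  [+0.79922 +0.49714 +0.33778]
  R  [-0.35287 +0.84306 -0.40587]
  R  [-0.48654 +0.20519 +0.84922]
t = (+0.12575, -0.03180, +0.83499) m
tr R = 2.491500; θ = arccos((tr R − 1)/2) = 0.729136 rad = 41.776°
axis k = ((R−Rᵀ)₃₂, (R−Rᵀ)₁₃, (R−Rᵀ)₂₁) / (2 sinθ) = (+0.458598, +0.618653, -0.637931)
rvec = θ·k = (+0.334380, +0.451083, -0.465139)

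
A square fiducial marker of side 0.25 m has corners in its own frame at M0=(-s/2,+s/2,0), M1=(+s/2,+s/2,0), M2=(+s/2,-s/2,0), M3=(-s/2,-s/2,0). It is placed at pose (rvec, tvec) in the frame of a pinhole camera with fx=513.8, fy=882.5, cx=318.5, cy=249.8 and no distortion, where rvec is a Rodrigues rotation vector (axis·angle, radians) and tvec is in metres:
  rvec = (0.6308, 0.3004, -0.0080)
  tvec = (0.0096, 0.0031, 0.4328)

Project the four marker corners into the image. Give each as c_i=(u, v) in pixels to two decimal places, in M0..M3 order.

Intrinsics K: fx=513.8, fy=882.5, cx=318.5, cy=249.8
Marker side s = 0.25 m; corners in marker frame (Z=0):
  M0 = (-0.1250, +0.1250, 0)
  M1 = (+0.1250, +0.1250, 0)
  M2 = (+0.1250, -0.1250, 0)
  M3 = (-0.1250, -0.1250, 0)
rvec = (0.6308, 0.3004, -0.0080), |rvec| = θ = 0.69872 rad = 40.034°
Rodrigues: sinθ=0.64324, 1−cosθ=0.23434; R = I + sinθ·[k]× + (1−cosθ)·[k]×²:
    [+0.95666 +0.09832 +0.27412]
    [+0.08359 +0.80898 -0.58186]
    [-0.27897 +0.57956 +0.76570]
t = (0.0096, 0.0031, 0.4328) m
M0: Pc = R·M0+t = (-0.09769, +0.09377, +0.54012); u = 513.8·(-0.09769)/0.54012 + 318.5 = 225.5677, v = 882.5·(+0.09377)/0.54012 + 249.8 = 403.0177
M1: Pc = R·M1+t = (+0.14147, +0.11467, +0.47037); u = 513.8·(+0.14147)/0.47037 + 318.5 = 473.0328, v = 882.5·(+0.11467)/0.47037 + 249.8 = 464.9420
M2: Pc = R·M2+t = (+0.11689, -0.08757, +0.32548); u = 513.8·(+0.11689)/0.32548 + 318.5 = 503.0225, v = 882.5·(-0.08757)/0.32548 + 249.8 = 12.3574
M3: Pc = R·M3+t = (-0.12227, -0.10847, +0.39523); u = 513.8·(-0.12227)/0.39523 + 318.5 = 159.5450, v = 882.5·(-0.10847)/0.39523 + 249.8 = 7.5955

c0=(225.57, 403.02) c1=(473.03, 464.94) c2=(503.02, 12.36) c3=(159.55, 7.60)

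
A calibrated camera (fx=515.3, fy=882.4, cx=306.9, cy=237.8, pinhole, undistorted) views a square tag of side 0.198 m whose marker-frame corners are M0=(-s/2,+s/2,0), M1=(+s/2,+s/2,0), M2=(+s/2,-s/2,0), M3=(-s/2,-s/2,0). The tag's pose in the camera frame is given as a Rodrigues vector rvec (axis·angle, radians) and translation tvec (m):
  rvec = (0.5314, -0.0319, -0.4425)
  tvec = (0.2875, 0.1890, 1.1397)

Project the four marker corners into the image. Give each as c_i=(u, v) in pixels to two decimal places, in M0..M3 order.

c0=(409.11, 463.69) c1=(488.79, 405.27) c2=(467.62, 296.13) c3=(381.13, 361.42)

Intrinsics K: fx=515.3, fy=882.4, cx=306.9, cy=237.8
Marker side s = 0.198 m; corners in marker frame (Z=0):
  M0 = (-0.0990, +0.0990, 0)
  M1 = (+0.0990, +0.0990, 0)
  M2 = (+0.0990, -0.0990, 0)
  M3 = (-0.0990, -0.0990, 0)
rvec = (0.5314, -0.0319, -0.4425), |rvec| = θ = 0.69225 rad = 39.663°
Rodrigues: sinθ=0.63827, 1−cosθ=0.23019; R = I + sinθ·[k]× + (1−cosθ)·[k]×²:
    [+0.90546 +0.39985 -0.14236]
    [-0.41614 +0.77030 -0.48318]
    [-0.08354 +0.49674 +0.86387]
t = (0.2875, 0.1890, 1.1397) m
M0: Pc = R·M0+t = (+0.23745, +0.30646, +1.19715); u = 515.3·(+0.23745)/1.19715 + 306.9 = 409.1059, v = 882.4·(+0.30646)/1.19715 + 237.8 = 463.6852
M1: Pc = R·M1+t = (+0.41673, +0.22406, +1.18061); u = 515.3·(+0.41673)/1.18061 + 306.9 = 488.7883, v = 882.4·(+0.22406)/1.18061 + 237.8 = 405.2667
M2: Pc = R·M2+t = (+0.33755, +0.07154, +1.08225); u = 515.3·(+0.33755)/1.08225 + 306.9 = 467.6222, v = 882.4·(+0.07154)/1.08225 + 237.8 = 296.1313
M3: Pc = R·M3+t = (+0.15827, +0.15394, +1.09879); u = 515.3·(+0.15827)/1.09879 + 306.9 = 381.1259, v = 882.4·(+0.15394)/1.09879 + 237.8 = 361.4219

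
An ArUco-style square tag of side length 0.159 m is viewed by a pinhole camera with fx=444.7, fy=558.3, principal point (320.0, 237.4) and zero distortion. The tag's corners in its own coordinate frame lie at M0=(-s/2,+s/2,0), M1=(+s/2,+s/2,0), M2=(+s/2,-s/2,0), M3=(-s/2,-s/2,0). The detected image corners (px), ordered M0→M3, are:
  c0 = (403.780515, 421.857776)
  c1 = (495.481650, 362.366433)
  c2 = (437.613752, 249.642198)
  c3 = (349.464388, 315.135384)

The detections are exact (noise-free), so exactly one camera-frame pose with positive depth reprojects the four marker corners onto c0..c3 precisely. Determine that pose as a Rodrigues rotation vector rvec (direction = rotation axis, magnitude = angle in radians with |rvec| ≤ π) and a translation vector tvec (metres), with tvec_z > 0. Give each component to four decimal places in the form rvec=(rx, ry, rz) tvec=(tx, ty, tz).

rvec=(0.0539, 0.2459, -0.5681) tvec=(0.1543, 0.1234, 0.6845)

Intrinsics K: fx=444.7, fy=558.3, cx=320.0, cy=237.4
Marker side s = 0.159 m; corners in marker frame (Z=0):
  M0 = (-0.0795, +0.0795, 0)
  M1 = (+0.0795, +0.0795, 0)
  M2 = (+0.0795, -0.0795, 0)
  M3 = (-0.0795, -0.0795, 0)
Detected image corners:
  c0 = (403.780515, 421.857776) px
  c1 = (495.481650, 362.366433) px
  c2 = (437.613752, 249.642198) px
  c3 = (349.464388, 315.135384) px
Planar DLT: solve 8×8 A·h = b for H (H[2,2]=1):
  H  [+414.51839 +341.94165 +420.24891]
  H  [-513.88589 +681.13048 +338.03149]
  H  [-0.35824 -0.02495 +1.00000]
B = K⁻¹H; ‖b₁‖=1.460901, ‖b₂‖=1.460901; λ = 2/(‖b₁‖+‖b₂‖) = 0.684509, sign → tz>0 ⇒ λ=+0.684509
r₁ = λ·B[:,0] = (+0.81451,-0.52578,-0.24522); r₂ = λ·B[:,1] = (+0.53863,+0.84237,-0.01708)
r₃ = r₁×r₂ = (+0.21554,-0.11817,+0.96932); SVD([r₁ r₂ r₃]) → R = UVᵀ:
  R  [+0.81451 +0.53863 +0.21554]
  R  [-0.52578 +0.84237 -0.11817]
  R  [-0.24522 -0.01708 +0.96932]
t = (+0.15431, +0.12338, +0.68451) m
tr R = 2.626194; θ = arccos((tr R − 1)/2) = 0.621344 rad = 35.600°
axis k = ((R−Rᵀ)₃₂, (R−Rᵀ)₁₃, (R−Rᵀ)₂₁) / (2 sinθ) = (+0.086825, +0.395754, -0.914243)
rvec = θ·k = (+0.053948, +0.245900, -0.568059)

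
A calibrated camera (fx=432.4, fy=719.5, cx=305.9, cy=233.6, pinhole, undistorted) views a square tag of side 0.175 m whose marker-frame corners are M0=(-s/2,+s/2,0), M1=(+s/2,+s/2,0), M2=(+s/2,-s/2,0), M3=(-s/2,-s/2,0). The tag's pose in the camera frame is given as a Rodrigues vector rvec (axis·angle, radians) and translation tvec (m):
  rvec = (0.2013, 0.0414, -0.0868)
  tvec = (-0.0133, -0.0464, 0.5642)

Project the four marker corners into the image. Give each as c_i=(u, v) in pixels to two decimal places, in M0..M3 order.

Intrinsics K: fx=432.4, fy=719.5, cx=305.9, cy=233.6
Marker side s = 0.175 m; corners in marker frame (Z=0):
  M0 = (-0.0875, +0.0875, 0)
  M1 = (+0.0875, +0.0875, 0)
  M2 = (+0.0875, -0.0875, 0)
  M3 = (-0.0875, -0.0875, 0)
rvec = (0.2013, 0.0414, -0.0868), |rvec| = θ = 0.22309 rad = 12.782°
Rodrigues: sinθ=0.22125, 1−cosθ=0.02478; R = I + sinθ·[k]× + (1−cosθ)·[k]×²:
    [+0.99540 +0.09023 +0.03236]
    [-0.08193 +0.97607 -0.20142]
    [-0.04976 +0.19785 +0.97897]
t = (-0.0133, -0.0464, 0.5642) m
M0: Pc = R·M0+t = (-0.09250, +0.04618, +0.58587); u = 432.4·(-0.09250)/0.58587 + 305.9 = 237.6287, v = 719.5·(+0.04618)/0.58587 + 233.6 = 290.3078
M1: Pc = R·M1+t = (+0.08169, +0.03184, +0.57716); u = 432.4·(+0.08169)/0.57716 + 305.9 = 367.1030, v = 719.5·(+0.03184)/0.57716 + 233.6 = 273.2891
M2: Pc = R·M2+t = (+0.06590, -0.13898, +0.54253); u = 432.4·(+0.06590)/0.54253 + 305.9 = 358.4237, v = 719.5·(-0.13898)/0.54253 + 233.6 = 49.2934
M3: Pc = R·M3+t = (-0.10829, -0.12464, +0.55124); u = 432.4·(-0.10829)/0.55124 + 305.9 = 220.9544, v = 719.5·(-0.12464)/0.55124 + 233.6 = 70.9194

c0=(237.63, 290.31) c1=(367.10, 273.29) c2=(358.42, 49.29) c3=(220.95, 70.92)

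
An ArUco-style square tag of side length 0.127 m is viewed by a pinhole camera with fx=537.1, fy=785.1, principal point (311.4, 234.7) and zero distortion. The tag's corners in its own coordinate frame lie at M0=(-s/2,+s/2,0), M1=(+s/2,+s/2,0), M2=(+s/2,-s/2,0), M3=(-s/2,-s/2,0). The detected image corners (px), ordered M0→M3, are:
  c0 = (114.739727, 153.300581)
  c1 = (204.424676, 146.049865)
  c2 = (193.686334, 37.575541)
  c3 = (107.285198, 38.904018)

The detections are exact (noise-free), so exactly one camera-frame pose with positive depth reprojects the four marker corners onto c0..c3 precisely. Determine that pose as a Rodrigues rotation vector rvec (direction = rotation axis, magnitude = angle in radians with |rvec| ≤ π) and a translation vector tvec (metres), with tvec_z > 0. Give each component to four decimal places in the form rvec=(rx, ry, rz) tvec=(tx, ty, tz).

rvec=(-0.3023, -0.3151, -0.1442) tvec=(-0.2322, -0.1452, 0.8028)

Intrinsics K: fx=537.1, fy=785.1, cx=311.4, cy=234.7
Marker side s = 0.127 m; corners in marker frame (Z=0):
  M0 = (-0.0635, +0.0635, 0)
  M1 = (+0.0635, +0.0635, 0)
  M2 = (+0.0635, -0.0635, 0)
  M3 = (-0.0635, -0.0635, 0)
Detected image corners:
  c0 = (114.739727, 153.300581) px
  c1 = (204.424676, 146.049865) px
  c2 = (193.686334, 37.575541) px
  c3 = (107.285198, 38.904018) px
Planar DLT: solve 8×8 A·h = b for H (H[2,2]=1):
  H  [+755.85034 +19.93151 +156.07072]
  H  [+4.82466 +845.31338 +92.71495]
  H  [+0.40555 -0.33558 +1.00000]
B = K⁻¹H; ‖b₁‖=1.245655, ‖b₂‖=1.245655; λ = 2/(‖b₁‖+‖b₂‖) = 0.802791, sign → tz>0 ⇒ λ=+0.802791
r₁ = λ·B[:,0] = (+0.94099,-0.09239,+0.32557); r₂ = λ·B[:,1] = (+0.18599,+0.94490,-0.26940)
r₃ = r₁×r₂ = (-0.28274,+0.31406,+0.90633); SVD([r₁ r₂ r₃]) → R = UVᵀ:
  R  [+0.94099 +0.18599 -0.28274]
  R  [-0.09239 +0.94490 +0.31406]
  R  [+0.32557 -0.26940 +0.90633]
t = (-0.23217, -0.14518, +0.80279) m
tr R = 2.792216; θ = arccos((tr R − 1)/2) = 0.459875 rad = 26.349°
axis k = ((R−Rᵀ)₃₂, (R−Rᵀ)₁₃, (R−Rᵀ)₂₁) / (2 sinθ) = (-0.657295, -0.685284, -0.313606)
rvec = θ·k = (-0.302273, -0.315145, -0.144220)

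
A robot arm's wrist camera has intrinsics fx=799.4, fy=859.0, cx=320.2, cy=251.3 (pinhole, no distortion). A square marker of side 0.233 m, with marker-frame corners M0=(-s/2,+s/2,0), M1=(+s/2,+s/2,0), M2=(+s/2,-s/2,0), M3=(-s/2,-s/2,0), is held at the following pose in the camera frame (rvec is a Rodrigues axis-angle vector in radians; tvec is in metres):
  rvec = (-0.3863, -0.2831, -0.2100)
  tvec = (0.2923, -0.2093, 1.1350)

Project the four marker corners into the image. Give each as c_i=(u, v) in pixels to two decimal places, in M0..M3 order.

c0=(480.54, 181.02) c1=(624.92, 159.48) c2=(565.91, 15.79) c3=(427.83, 26.72)

Intrinsics K: fx=799.4, fy=859.0, cx=320.2, cy=251.3
Marker side s = 0.233 m; corners in marker frame (Z=0):
  M0 = (-0.1165, +0.1165, 0)
  M1 = (+0.1165, +0.1165, 0)
  M2 = (+0.1165, -0.1165, 0)
  M3 = (-0.1165, -0.1165, 0)
rvec = (-0.3863, -0.2831, -0.2100), |rvec| = θ = 0.52295 rad = 29.963°
Rodrigues: sinθ=0.49944, 1−cosθ=0.13365; R = I + sinθ·[k]× + (1−cosθ)·[k]×²:
    [+0.93928 +0.25400 -0.23073]
    [-0.14711 +0.90552 +0.39799]
    [+0.31002 -0.33988 +0.88790]
t = (0.2923, -0.2093, 1.1350) m
M0: Pc = R·M0+t = (+0.21247, -0.08667, +1.05929); u = 799.4·(+0.21247)/1.05929 + 320.2 = 480.5388, v = 859.0·(-0.08667)/1.05929 + 251.3 = 181.0186
M1: Pc = R·M1+t = (+0.43132, -0.12095, +1.13152); u = 799.4·(+0.43132)/1.13152 + 320.2 = 624.9184, v = 859.0·(-0.12095)/1.13152 + 251.3 = 159.4835
M2: Pc = R·M2+t = (+0.37213, -0.33193, +1.21071); u = 799.4·(+0.37213)/1.21071 + 320.2 = 565.9101, v = 859.0·(-0.33193)/1.21071 + 251.3 = 15.7947
M3: Pc = R·M3+t = (+0.15328, -0.29765, +1.13848); u = 799.4·(+0.15328)/1.13848 + 320.2 = 427.8295, v = 859.0·(-0.29765)/1.13848 + 251.3 = 26.7151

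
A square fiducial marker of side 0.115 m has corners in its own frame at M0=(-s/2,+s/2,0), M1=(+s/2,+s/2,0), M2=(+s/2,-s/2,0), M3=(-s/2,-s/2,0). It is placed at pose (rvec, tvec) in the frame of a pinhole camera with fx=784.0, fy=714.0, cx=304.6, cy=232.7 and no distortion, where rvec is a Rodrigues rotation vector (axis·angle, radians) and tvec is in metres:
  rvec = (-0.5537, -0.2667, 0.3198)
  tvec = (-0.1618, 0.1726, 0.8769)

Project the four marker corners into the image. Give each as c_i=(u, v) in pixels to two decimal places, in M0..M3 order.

Intrinsics K: fx=784.0, fy=714.0, cx=304.6, cy=232.7
Marker side s = 0.115 m; corners in marker frame (Z=0):
  M0 = (-0.0575, +0.0575, 0)
  M1 = (+0.0575, +0.0575, 0)
  M2 = (+0.0575, -0.0575, 0)
  M3 = (-0.0575, -0.0575, 0)
rvec = (-0.5537, -0.2667, 0.3198), |rvec| = θ = 0.69281 rad = 39.695°
Rodrigues: sinθ=0.63870, 1−cosθ=0.23055; R = I + sinθ·[k]× + (1−cosθ)·[k]×²:
    [+0.91671 -0.22389 -0.33092]
    [+0.36575 +0.80362 +0.46949]
    [+0.16082 -0.55142 +0.81858]
t = (-0.1618, 0.1726, 0.8769) m
M0: Pc = R·M0+t = (-0.22738, +0.19778, +0.83595); u = 784.0·(-0.22738)/0.83595 + 304.6 = 91.3449, v = 714.0·(+0.19778)/0.83595 + 232.7 = 401.6260
M1: Pc = R·M1+t = (-0.12196, +0.23984, +0.85444); u = 784.0·(-0.12196)/0.85444 + 304.6 = 192.6917, v = 714.0·(+0.23984)/0.85444 + 232.7 = 433.1177
M2: Pc = R·M2+t = (-0.09622, +0.14742, +0.91785); u = 784.0·(-0.09622)/0.91785 + 304.6 = 222.4163, v = 714.0·(+0.14742)/0.91785 + 232.7 = 347.3803
M3: Pc = R·M3+t = (-0.20164, +0.10536, +0.89936); u = 784.0·(-0.20164)/0.89936 + 304.6 = 128.8267, v = 714.0·(+0.10536)/0.89936 + 232.7 = 316.3460

c0=(91.34, 401.63) c1=(192.69, 433.12) c2=(222.42, 347.38) c3=(128.83, 316.35)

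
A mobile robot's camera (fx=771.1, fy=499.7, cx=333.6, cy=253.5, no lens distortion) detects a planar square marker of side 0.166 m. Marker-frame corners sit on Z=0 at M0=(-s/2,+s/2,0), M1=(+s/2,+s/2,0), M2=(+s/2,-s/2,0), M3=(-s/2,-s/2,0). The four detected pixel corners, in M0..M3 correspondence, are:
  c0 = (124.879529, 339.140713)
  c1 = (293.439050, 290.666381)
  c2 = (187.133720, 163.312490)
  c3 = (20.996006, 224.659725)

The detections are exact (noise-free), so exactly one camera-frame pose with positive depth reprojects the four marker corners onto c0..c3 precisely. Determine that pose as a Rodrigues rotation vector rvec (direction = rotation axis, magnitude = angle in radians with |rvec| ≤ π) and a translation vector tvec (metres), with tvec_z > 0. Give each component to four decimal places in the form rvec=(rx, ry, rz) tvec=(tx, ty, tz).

Intrinsics K: fx=771.1, fy=499.7, cx=333.6, cy=253.5
Marker side s = 0.166 m; corners in marker frame (Z=0):
  M0 = (-0.0830, +0.0830, 0)
  M1 = (+0.0830, +0.0830, 0)
  M2 = (+0.0830, -0.0830, 0)
  M3 = (-0.0830, -0.0830, 0)
Detected image corners:
  c0 = (124.879529, 339.140713) px
  c1 = (293.439050, 290.666381) px
  c2 = (187.133720, 163.312490) px
  c3 = (20.996006, 224.659725) px
Planar DLT: solve 8×8 A·h = b for H (H[2,2]=1):
  H  [+925.29670 +671.23375 +154.00343]
  H  [-464.80752 +789.19132 +256.88435]
  H  [-0.52982 +0.24555 +1.00000]
B = K⁻¹H; ‖b₁‖=1.661541, ‖b₂‖=1.661541; λ = 2/(‖b₁‖+‖b₂‖) = 0.601851, sign → tz>0 ⇒ λ=+0.601851
r₁ = λ·B[:,0] = (+0.86016,-0.39806,-0.31887); r₂ = λ·B[:,1] = (+0.45997,+0.87555,+0.14778)
r₃ = r₁×r₂ = (+0.22036,-0.27379,+0.93621); SVD([r₁ r₂ r₃]) → R = UVᵀ:
  R  [+0.86016 +0.45997 +0.22036]
  R  [-0.39806 +0.87555 -0.27379]
  R  [-0.31887 +0.14778 +0.93621]
t = (-0.14018, +0.00408, +0.60185) m
tr R = 2.671912; θ = arccos((tr R − 1)/2) = 0.580924 rad = 33.284°
axis k = ((R−Rᵀ)₃₂, (R−Rᵀ)₁₃, (R−Rᵀ)₂₁) / (2 sinθ) = (+0.384086, +0.491289, -0.781737)
rvec = θ·k = (+0.223125, +0.285401, -0.454130)

rvec=(0.2231, 0.2854, -0.4541) tvec=(-0.1402, 0.0041, 0.6019)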